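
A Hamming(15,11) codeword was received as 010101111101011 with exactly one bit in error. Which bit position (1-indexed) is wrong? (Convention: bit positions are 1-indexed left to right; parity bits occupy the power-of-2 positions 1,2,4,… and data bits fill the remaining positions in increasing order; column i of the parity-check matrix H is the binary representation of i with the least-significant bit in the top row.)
Syndrome s = H · r^T (mod 2), r = 010101111101011:
  s[0] = (101010101010101)·(010101111101011) mod 2 = 0+0+0+0+0+0+1+0+1+0+0+0+0+0+1 mod 2 = 1
  s[1] = (011001100110011)·(010101111101011) mod 2 = 0+1+0+0+0+1+1+0+0+1+0+0+0+1+1 mod 2 = 0
  s[2] = (000111100001111)·(010101111101011) mod 2 = 0+0+0+1+0+1+1+0+0+0+0+1+0+1+1 mod 2 = 0
  s[3] = (000000011111111)·(010101111101011) mod 2 = 0+0+0+0+0+0+0+1+1+1+0+1+0+1+1 mod 2 = 0
Syndrome = 1000
Column i of H is the binary representation of i, so the syndrome is the binary index of the flipped bit.
Read s = 1000 with s[0] as LSB: 1·2^0 + 0·2^1 + 0·2^2 + 0·2^3 = 1.
Error is at bit position 1.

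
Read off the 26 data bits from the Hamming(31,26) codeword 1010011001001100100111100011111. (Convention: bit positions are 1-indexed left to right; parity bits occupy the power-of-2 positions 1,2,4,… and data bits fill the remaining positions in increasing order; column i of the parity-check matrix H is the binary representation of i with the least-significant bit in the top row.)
Parity bits occupy power-of-2 positions; data bits are at positions {3,5,6,7,9,10,11,12,13,14,15,17,18,19,20,21,22,23,24,25,26,27,28,29,30,31} (1-indexed).
Extract: c[3]=1 c[5]=0 c[6]=1 c[7]=1 c[9]=0 c[10]=1 c[11]=0 c[12]=0 c[13]=1 c[14]=1 c[15]=0 c[17]=1 c[18]=0 c[19]=0 c[20]=1 c[21]=1 c[22]=1 c[23]=1 c[24]=0 c[25]=0 c[26]=0 c[27]=1 c[28]=1 c[29]=1 c[30]=1 c[31]=1
Data = 10110100110100111100011111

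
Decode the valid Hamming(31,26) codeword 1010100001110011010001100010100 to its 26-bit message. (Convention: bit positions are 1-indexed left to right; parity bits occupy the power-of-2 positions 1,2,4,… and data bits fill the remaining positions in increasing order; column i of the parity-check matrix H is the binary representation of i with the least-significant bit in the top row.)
Parity bits occupy power-of-2 positions; data bits are at positions {3,5,6,7,9,10,11,12,13,14,15,17,18,19,20,21,22,23,24,25,26,27,28,29,30,31} (1-indexed).
Extract: c[3]=1 c[5]=1 c[6]=0 c[7]=0 c[9]=0 c[10]=1 c[11]=1 c[12]=1 c[13]=0 c[14]=0 c[15]=1 c[17]=0 c[18]=1 c[19]=0 c[20]=0 c[21]=0 c[22]=1 c[23]=1 c[24]=0 c[25]=0 c[26]=0 c[27]=1 c[28]=0 c[29]=1 c[30]=0 c[31]=0
Data = 11000111001010001100010100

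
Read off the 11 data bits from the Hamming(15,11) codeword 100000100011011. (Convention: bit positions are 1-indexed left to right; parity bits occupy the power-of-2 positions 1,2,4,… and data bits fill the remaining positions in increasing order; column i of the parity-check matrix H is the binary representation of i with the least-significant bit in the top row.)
Parity bits occupy power-of-2 positions; data bits are at positions {3,5,6,7,9,10,11,12,13,14,15} (1-indexed).
Extract: c[3]=0 c[5]=0 c[6]=0 c[7]=1 c[9]=0 c[10]=0 c[11]=1 c[12]=1 c[13]=0 c[14]=1 c[15]=1
Data = 00010011011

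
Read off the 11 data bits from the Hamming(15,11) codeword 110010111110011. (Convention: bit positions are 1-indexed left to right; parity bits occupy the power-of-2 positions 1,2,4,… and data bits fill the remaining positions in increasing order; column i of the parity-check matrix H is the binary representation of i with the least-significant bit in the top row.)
Parity bits occupy power-of-2 positions; data bits are at positions {3,5,6,7,9,10,11,12,13,14,15} (1-indexed).
Extract: c[3]=0 c[5]=1 c[6]=0 c[7]=1 c[9]=1 c[10]=1 c[11]=1 c[12]=0 c[13]=0 c[14]=1 c[15]=1
Data = 01011110011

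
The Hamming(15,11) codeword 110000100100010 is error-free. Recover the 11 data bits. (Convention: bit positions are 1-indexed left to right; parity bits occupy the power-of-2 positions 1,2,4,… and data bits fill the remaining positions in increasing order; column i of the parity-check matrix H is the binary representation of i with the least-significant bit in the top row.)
Parity bits occupy power-of-2 positions; data bits are at positions {3,5,6,7,9,10,11,12,13,14,15} (1-indexed).
Extract: c[3]=0 c[5]=0 c[6]=0 c[7]=1 c[9]=0 c[10]=1 c[11]=0 c[12]=0 c[13]=0 c[14]=1 c[15]=0
Data = 00010100010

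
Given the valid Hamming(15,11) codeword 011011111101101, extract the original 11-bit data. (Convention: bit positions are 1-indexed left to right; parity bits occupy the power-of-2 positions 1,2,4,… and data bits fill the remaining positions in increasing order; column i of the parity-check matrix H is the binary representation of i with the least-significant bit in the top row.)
Parity bits occupy power-of-2 positions; data bits are at positions {3,5,6,7,9,10,11,12,13,14,15} (1-indexed).
Extract: c[3]=1 c[5]=1 c[6]=1 c[7]=1 c[9]=1 c[10]=1 c[11]=0 c[12]=1 c[13]=1 c[14]=0 c[15]=1
Data = 11111101101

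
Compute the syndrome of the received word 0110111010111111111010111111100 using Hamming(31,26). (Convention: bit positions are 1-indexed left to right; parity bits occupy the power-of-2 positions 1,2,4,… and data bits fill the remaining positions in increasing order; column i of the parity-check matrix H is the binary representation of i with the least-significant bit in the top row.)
Syndrome s = H · r^T (mod 2), r = 0110111010111111111010111111100:
  s[0] = (1010101010101010101010101010101)·(0110111010111111111010111111100) mod 2 = 0+0+1+0+1+0+1+0+1+0+1+0+1+0+1+0+1+0+1+0+1+0+1+0+1+0+1+0+1+0+0 mod 2 = 0
  s[1] = (0110011001100110011001100110011)·(0110111010111111111010111111100) mod 2 = 0+1+1+0+0+1+1+0+0+0+1+0+0+1+1+0+0+1+1+0+0+0+1+0+0+1+1+0+0+0+0 mod 2 = 0
  s[2] = (0001111000011110000111100001111)·(0110111010111111111010111111100) mod 2 = 0+0+0+0+1+1+1+0+0+0+0+1+1+1+1+0+0+0+0+0+1+0+1+0+0+0+0+1+1+0+0 mod 2 = 1
  s[3] = (0000000111111110000000011111111)·(0110111010111111111010111111100) mod 2 = 0+0+0+0+0+0+0+0+1+0+1+1+1+1+1+0+0+0+0+0+0+0+0+1+1+1+1+1+1+0+0 mod 2 = 0
  s[4] = (0000000000000001111111111111111)·(0110111010111111111010111111100) mod 2 = 0+0+0+0+0+0+0+0+0+0+0+0+0+0+0+1+1+1+1+0+1+0+1+1+1+1+1+1+1+0+0 mod 2 = 0
Syndrome = 00100
Non-zero syndrome: error at position 4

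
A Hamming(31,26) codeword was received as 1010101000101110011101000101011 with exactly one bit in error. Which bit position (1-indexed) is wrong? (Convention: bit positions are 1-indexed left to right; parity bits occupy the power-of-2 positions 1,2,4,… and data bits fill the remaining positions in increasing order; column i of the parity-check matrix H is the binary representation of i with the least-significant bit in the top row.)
Syndrome s = H · r^T (mod 2), r = 1010101000101110011101000101011:
  s[0] = (1010101010101010101010101010101)·(1010101000101110011101000101011) mod 2 = 1+0+1+0+1+0+1+0+0+0+1+0+1+0+1+0+0+0+1+0+0+0+0+0+0+0+0+0+0+0+1 mod 2 = 1
  s[1] = (0110011001100110011001100110011)·(1010101000101110011101000101011) mod 2 = 0+0+1+0+0+0+1+0+0+0+1+0+0+1+1+0+0+1+1+0+0+1+0+0+0+1+0+0+0+1+1 mod 2 = 1
  s[2] = (0001111000011110000111100001111)·(1010101000101110011101000101011) mod 2 = 0+0+0+0+1+0+1+0+0+0+0+0+1+1+1+0+0+0+0+1+0+1+0+0+0+0+0+1+0+1+1 mod 2 = 0
  s[3] = (0000000111111110000000011111111)·(1010101000101110011101000101011) mod 2 = 0+0+0+0+0+0+0+0+0+0+1+0+1+1+1+0+0+0+0+0+0+0+0+0+0+1+0+1+0+1+1 mod 2 = 0
  s[4] = (0000000000000001111111111111111)·(1010101000101110011101000101011) mod 2 = 0+0+0+0+0+0+0+0+0+0+0+0+0+0+0+0+0+1+1+1+0+1+0+0+0+1+0+1+0+1+1 mod 2 = 0
Syndrome = 11000
Column i of H is the binary representation of i, so the syndrome is the binary index of the flipped bit.
Read s = 11000 with s[0] as LSB: 1·2^0 + 1·2^1 + 0·2^2 + 0·2^3 + 0·2^4 = 3.
Error is at bit position 3.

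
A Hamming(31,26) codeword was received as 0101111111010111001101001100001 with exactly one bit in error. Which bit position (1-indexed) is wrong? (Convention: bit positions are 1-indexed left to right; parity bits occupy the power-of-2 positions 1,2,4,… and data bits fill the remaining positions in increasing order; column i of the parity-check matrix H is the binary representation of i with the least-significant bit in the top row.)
Syndrome s = H · r^T (mod 2), r = 0101111111010111001101001100001:
  s[0] = (1010101010101010101010101010101)·(0101111111010111001101001100001) mod 2 = 0+0+0+0+1+0+1+0+1+0+0+0+0+0+1+0+0+0+1+0+0+0+0+0+1+0+0+0+0+0+1 mod 2 = 1
  s[1] = (0110011001100110011001100110011)·(0101111111010111001101001100001) mod 2 = 0+1+0+0+0+1+1+0+0+1+0+0+0+1+1+0+0+0+1+0+0+1+0+0+0+1+0+0+0+0+1 mod 2 = 0
  s[2] = (0001111000011110000111100001111)·(0101111111010111001101001100001) mod 2 = 0+0+0+1+1+1+1+0+0+0+0+1+0+1+1+0+0+0+0+1+0+1+0+0+0+0+0+0+0+0+1 mod 2 = 0
  s[3] = (0000000111111110000000011111111)·(0101111111010111001101001100001) mod 2 = 0+0+0+0+0+0+0+1+1+1+0+1+0+1+1+0+0+0+0+0+0+0+0+0+1+1+0+0+0+0+1 mod 2 = 1
  s[4] = (0000000000000001111111111111111)·(0101111111010111001101001100001) mod 2 = 0+0+0+0+0+0+0+0+0+0+0+0+0+0+0+1+0+0+1+1+0+1+0+0+1+1+0+0+0+0+1 mod 2 = 1
Syndrome = 10011
Column i of H is the binary representation of i, so the syndrome is the binary index of the flipped bit.
Read s = 10011 with s[0] as LSB: 1·2^0 + 0·2^1 + 0·2^2 + 1·2^3 + 1·2^4 = 25.
Error is at bit position 25.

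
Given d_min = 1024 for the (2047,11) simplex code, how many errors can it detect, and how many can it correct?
Detection only: up to d_min − 1 = 1023 errors.
Correction: up to ⌊(d_min − 1)/2⌋ = ⌊1023/2⌋ = 511 errors.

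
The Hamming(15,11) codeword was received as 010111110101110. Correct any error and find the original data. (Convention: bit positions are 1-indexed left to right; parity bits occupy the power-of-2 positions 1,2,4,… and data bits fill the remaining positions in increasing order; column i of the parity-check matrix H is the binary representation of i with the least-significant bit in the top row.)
Syndrome s = H · r^T (mod 2), r = 010111110101110:
  s[0] = (101010101010101)·(010111110101110) mod 2 = 0+0+0+0+1+0+1+0+0+0+0+0+1+0+0 mod 2 = 1
  s[1] = (011001100110011)·(010111110101110) mod 2 = 0+1+0+0+0+1+1+0+0+1+0+0+0+1+0 mod 2 = 1
  s[2] = (000111100001111)·(010111110101110) mod 2 = 0+0+0+1+1+1+1+0+0+0+0+1+1+1+0 mod 2 = 1
  s[3] = (000000011111111)·(010111110101110) mod 2 = 0+0+0+0+0+0+0+1+0+1+0+1+1+1+0 mod 2 = 1
Syndrome = 1111
Column 15 of H equals this syndrome → error at bit 15 (1-indexed).
Flip bit 15: 010111110101110 → 010111110101111
Extract data bits at positions {3,5,6,7,9,10,11,12,13,14,15}: 01110101111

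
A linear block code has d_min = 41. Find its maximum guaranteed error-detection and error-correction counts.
(a) Detection requires d_min ≥ e+1, so e ≤ d_min − 1 = 40.
(b) Correction requires d_min ≥ 2t+1, so t ≤ ⌊(d_min − 1)/2⌋ = ⌊40/2⌋ = 20.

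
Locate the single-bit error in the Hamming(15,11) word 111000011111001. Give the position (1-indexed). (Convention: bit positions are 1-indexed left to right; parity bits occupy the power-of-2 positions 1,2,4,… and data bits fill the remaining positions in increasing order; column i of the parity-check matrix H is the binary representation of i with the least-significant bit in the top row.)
Syndrome s = H · r^T (mod 2), r = 111000011111001:
  s[0] = (101010101010101)·(111000011111001) mod 2 = 1+0+1+0+0+0+0+0+1+0+1+0+0+0+1 mod 2 = 1
  s[1] = (011001100110011)·(111000011111001) mod 2 = 0+1+1+0+0+0+0+0+0+1+1+0+0+0+1 mod 2 = 1
  s[2] = (000111100001111)·(111000011111001) mod 2 = 0+0+0+0+0+0+0+0+0+0+0+1+0+0+1 mod 2 = 0
  s[3] = (000000011111111)·(111000011111001) mod 2 = 0+0+0+0+0+0+0+1+1+1+1+1+0+0+1 mod 2 = 0
Syndrome = 1100
Column i of H is the binary representation of i, so the syndrome is the binary index of the flipped bit.
Read s = 1100 with s[0] as LSB: 1·2^0 + 1·2^1 + 0·2^2 + 0·2^3 = 3.
Error is at bit position 3.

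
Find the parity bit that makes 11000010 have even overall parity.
Sum of data bits: 1+1+0+0+0+0+1+0 = 3.
3 mod 2 = 1, so parity bit = 1.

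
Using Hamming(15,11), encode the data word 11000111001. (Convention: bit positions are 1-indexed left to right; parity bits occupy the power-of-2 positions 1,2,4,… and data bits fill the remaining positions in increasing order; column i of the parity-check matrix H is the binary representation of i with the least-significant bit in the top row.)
Codeword c = d · G (mod 2), d = 11000111001:
  c[0] = d·G[:,0] = (11000111001)·(11011010101) mod 2 = 1+1+0+0+0+0+1+0+0+0+1 mod 2 = 0
  c[1] = d·G[:,1] = (11000111001)·(10110110011) mod 2 = 1+0+0+0+0+1+1+0+0+0+1 mod 2 = 0
  c[2] = d·G[:,2] = (11000111001)·(10000000000) mod 2 = 1+0+0+0+0+0+0+0+0+0+0 mod 2 = 1
  c[3] = d·G[:,3] = (11000111001)·(01110001111) mod 2 = 0+1+0+0+0+0+0+1+0+0+1 mod 2 = 1
  c[4] = d·G[:,4] = (11000111001)·(01000000000) mod 2 = 0+1+0+0+0+0+0+0+0+0+0 mod 2 = 1
  c[5] = d·G[:,5] = (11000111001)·(00100000000) mod 2 = 0+0+0+0+0+0+0+0+0+0+0 mod 2 = 0
  c[6] = d·G[:,6] = (11000111001)·(00010000000) mod 2 = 0+0+0+0+0+0+0+0+0+0+0 mod 2 = 0
  c[7] = d·G[:,7] = (11000111001)·(00001111111) mod 2 = 0+0+0+0+0+1+1+1+0+0+1 mod 2 = 0
  c[8] = d·G[:,8] = (11000111001)·(00001000000) mod 2 = 0+0+0+0+0+0+0+0+0+0+0 mod 2 = 0
  c[9] = d·G[:,9] = (11000111001)·(00000100000) mod 2 = 0+0+0+0+0+1+0+0+0+0+0 mod 2 = 1
  c[10] = d·G[:,10] = (11000111001)·(00000010000) mod 2 = 0+0+0+0+0+0+1+0+0+0+0 mod 2 = 1
  c[11] = d·G[:,11] = (11000111001)·(00000001000) mod 2 = 0+0+0+0+0+0+0+1+0+0+0 mod 2 = 1
  c[12] = d·G[:,12] = (11000111001)·(00000000100) mod 2 = 0+0+0+0+0+0+0+0+0+0+0 mod 2 = 0
  c[13] = d·G[:,13] = (11000111001)·(00000000010) mod 2 = 0+0+0+0+0+0+0+0+0+0+0 mod 2 = 0
  c[14] = d·G[:,14] = (11000111001)·(00000000001) mod 2 = 0+0+0+0+0+0+0+0+0+0+1 mod 2 = 1
Codeword = 001110000111001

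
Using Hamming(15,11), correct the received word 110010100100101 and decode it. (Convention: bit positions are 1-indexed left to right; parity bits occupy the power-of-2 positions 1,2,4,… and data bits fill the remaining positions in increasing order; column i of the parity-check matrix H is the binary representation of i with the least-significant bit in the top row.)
Syndrome s = H · r^T (mod 2), r = 110010100100101:
  s[0] = (101010101010101)·(110010100100101) mod 2 = 1+0+0+0+1+0+1+0+0+0+0+0+1+0+1 mod 2 = 1
  s[1] = (011001100110011)·(110010100100101) mod 2 = 0+1+0+0+0+0+1+0+0+1+0+0+0+0+1 mod 2 = 0
  s[2] = (000111100001111)·(110010100100101) mod 2 = 0+0+0+0+1+0+1+0+0+0+0+0+1+0+1 mod 2 = 0
  s[3] = (000000011111111)·(110010100100101) mod 2 = 0+0+0+0+0+0+0+0+0+1+0+0+1+0+1 mod 2 = 1
Syndrome = 1001
Column 9 of H equals this syndrome → error at bit 9 (1-indexed).
Flip bit 9: 110010100100101 → 110010101100101
Extract data bits at positions {3,5,6,7,9,10,11,12,13,14,15}: 01011100101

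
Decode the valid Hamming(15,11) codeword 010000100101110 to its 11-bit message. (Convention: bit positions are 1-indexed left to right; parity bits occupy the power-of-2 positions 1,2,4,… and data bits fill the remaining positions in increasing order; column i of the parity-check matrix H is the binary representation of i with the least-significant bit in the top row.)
Parity bits occupy power-of-2 positions; data bits are at positions {3,5,6,7,9,10,11,12,13,14,15} (1-indexed).
Extract: c[3]=0 c[5]=0 c[6]=0 c[7]=1 c[9]=0 c[10]=1 c[11]=0 c[12]=1 c[13]=1 c[14]=1 c[15]=0
Data = 00010101110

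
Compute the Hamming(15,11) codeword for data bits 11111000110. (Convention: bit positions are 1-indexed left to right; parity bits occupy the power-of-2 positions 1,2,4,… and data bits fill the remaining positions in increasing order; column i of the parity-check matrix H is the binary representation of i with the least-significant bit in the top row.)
Codeword c = d · G (mod 2), d = 11111000110:
  c[0] = d·G[:,0] = (11111000110)·(11011010101) mod 2 = 1+1+0+1+1+0+0+0+1+0+0 mod 2 = 1
  c[1] = d·G[:,1] = (11111000110)·(10110110011) mod 2 = 1+0+1+1+0+0+0+0+0+1+0 mod 2 = 0
  c[2] = d·G[:,2] = (11111000110)·(10000000000) mod 2 = 1+0+0+0+0+0+0+0+0+0+0 mod 2 = 1
  c[3] = d·G[:,3] = (11111000110)·(01110001111) mod 2 = 0+1+1+1+0+0+0+0+1+1+0 mod 2 = 1
  c[4] = d·G[:,4] = (11111000110)·(01000000000) mod 2 = 0+1+0+0+0+0+0+0+0+0+0 mod 2 = 1
  c[5] = d·G[:,5] = (11111000110)·(00100000000) mod 2 = 0+0+1+0+0+0+0+0+0+0+0 mod 2 = 1
  c[6] = d·G[:,6] = (11111000110)·(00010000000) mod 2 = 0+0+0+1+0+0+0+0+0+0+0 mod 2 = 1
  c[7] = d·G[:,7] = (11111000110)·(00001111111) mod 2 = 0+0+0+0+1+0+0+0+1+1+0 mod 2 = 1
  c[8] = d·G[:,8] = (11111000110)·(00001000000) mod 2 = 0+0+0+0+1+0+0+0+0+0+0 mod 2 = 1
  c[9] = d·G[:,9] = (11111000110)·(00000100000) mod 2 = 0+0+0+0+0+0+0+0+0+0+0 mod 2 = 0
  c[10] = d·G[:,10] = (11111000110)·(00000010000) mod 2 = 0+0+0+0+0+0+0+0+0+0+0 mod 2 = 0
  c[11] = d·G[:,11] = (11111000110)·(00000001000) mod 2 = 0+0+0+0+0+0+0+0+0+0+0 mod 2 = 0
  c[12] = d·G[:,12] = (11111000110)·(00000000100) mod 2 = 0+0+0+0+0+0+0+0+1+0+0 mod 2 = 1
  c[13] = d·G[:,13] = (11111000110)·(00000000010) mod 2 = 0+0+0+0+0+0+0+0+0+1+0 mod 2 = 1
  c[14] = d·G[:,14] = (11111000110)·(00000000001) mod 2 = 0+0+0+0+0+0+0+0+0+0+0 mod 2 = 0
Codeword = 101111111000110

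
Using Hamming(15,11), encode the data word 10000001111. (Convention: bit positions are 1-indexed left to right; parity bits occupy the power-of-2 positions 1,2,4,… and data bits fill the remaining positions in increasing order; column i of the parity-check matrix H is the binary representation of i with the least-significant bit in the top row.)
Codeword c = d · G (mod 2), d = 10000001111:
  c[0] = d·G[:,0] = (10000001111)·(11011010101) mod 2 = 1+0+0+0+0+0+0+0+1+0+1 mod 2 = 1
  c[1] = d·G[:,1] = (10000001111)·(10110110011) mod 2 = 1+0+0+0+0+0+0+0+0+1+1 mod 2 = 1
  c[2] = d·G[:,2] = (10000001111)·(10000000000) mod 2 = 1+0+0+0+0+0+0+0+0+0+0 mod 2 = 1
  c[3] = d·G[:,3] = (10000001111)·(01110001111) mod 2 = 0+0+0+0+0+0+0+1+1+1+1 mod 2 = 0
  c[4] = d·G[:,4] = (10000001111)·(01000000000) mod 2 = 0+0+0+0+0+0+0+0+0+0+0 mod 2 = 0
  c[5] = d·G[:,5] = (10000001111)·(00100000000) mod 2 = 0+0+0+0+0+0+0+0+0+0+0 mod 2 = 0
  c[6] = d·G[:,6] = (10000001111)·(00010000000) mod 2 = 0+0+0+0+0+0+0+0+0+0+0 mod 2 = 0
  c[7] = d·G[:,7] = (10000001111)·(00001111111) mod 2 = 0+0+0+0+0+0+0+1+1+1+1 mod 2 = 0
  c[8] = d·G[:,8] = (10000001111)·(00001000000) mod 2 = 0+0+0+0+0+0+0+0+0+0+0 mod 2 = 0
  c[9] = d·G[:,9] = (10000001111)·(00000100000) mod 2 = 0+0+0+0+0+0+0+0+0+0+0 mod 2 = 0
  c[10] = d·G[:,10] = (10000001111)·(00000010000) mod 2 = 0+0+0+0+0+0+0+0+0+0+0 mod 2 = 0
  c[11] = d·G[:,11] = (10000001111)·(00000001000) mod 2 = 0+0+0+0+0+0+0+1+0+0+0 mod 2 = 1
  c[12] = d·G[:,12] = (10000001111)·(00000000100) mod 2 = 0+0+0+0+0+0+0+0+1+0+0 mod 2 = 1
  c[13] = d·G[:,13] = (10000001111)·(00000000010) mod 2 = 0+0+0+0+0+0+0+0+0+1+0 mod 2 = 1
  c[14] = d·G[:,14] = (10000001111)·(00000000001) mod 2 = 0+0+0+0+0+0+0+0+0+0+1 mod 2 = 1
Codeword = 111000000001111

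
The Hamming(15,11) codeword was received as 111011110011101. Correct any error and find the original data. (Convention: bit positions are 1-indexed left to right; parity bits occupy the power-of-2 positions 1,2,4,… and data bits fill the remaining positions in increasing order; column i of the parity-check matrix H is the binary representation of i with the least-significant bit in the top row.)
Syndrome s = H · r^T (mod 2), r = 111011110011101:
  s[0] = (101010101010101)·(111011110011101) mod 2 = 1+0+1+0+1+0+1+0+0+0+1+0+1+0+1 mod 2 = 1
  s[1] = (011001100110011)·(111011110011101) mod 2 = 0+1+1+0+0+1+1+0+0+0+1+0+0+0+1 mod 2 = 0
  s[2] = (000111100001111)·(111011110011101) mod 2 = 0+0+0+0+1+1+1+0+0+0+0+1+1+0+1 mod 2 = 0
  s[3] = (000000011111111)·(111011110011101) mod 2 = 0+0+0+0+0+0+0+1+0+0+1+1+1+0+1 mod 2 = 1
Syndrome = 1001
Column 9 of H equals this syndrome → error at bit 9 (1-indexed).
Flip bit 9: 111011110011101 → 111011111011101
Extract data bits at positions {3,5,6,7,9,10,11,12,13,14,15}: 11111011101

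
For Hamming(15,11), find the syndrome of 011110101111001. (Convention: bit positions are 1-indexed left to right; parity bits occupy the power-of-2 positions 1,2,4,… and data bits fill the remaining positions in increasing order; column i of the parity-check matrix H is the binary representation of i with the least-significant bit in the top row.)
Syndrome s = H · r^T (mod 2), r = 011110101111001:
  s[0] = (101010101010101)·(011110101111001) mod 2 = 0+0+1+0+1+0+1+0+1+0+1+0+0+0+1 mod 2 = 0
  s[1] = (011001100110011)·(011110101111001) mod 2 = 0+1+1+0+0+0+1+0+0+1+1+0+0+0+1 mod 2 = 0
  s[2] = (000111100001111)·(011110101111001) mod 2 = 0+0+0+1+1+0+1+0+0+0+0+1+0+0+1 mod 2 = 1
  s[3] = (000000011111111)·(011110101111001) mod 2 = 0+0+0+0+0+0+0+0+1+1+1+1+0+0+1 mod 2 = 1
Syndrome = 0011
Non-zero syndrome: error at position 12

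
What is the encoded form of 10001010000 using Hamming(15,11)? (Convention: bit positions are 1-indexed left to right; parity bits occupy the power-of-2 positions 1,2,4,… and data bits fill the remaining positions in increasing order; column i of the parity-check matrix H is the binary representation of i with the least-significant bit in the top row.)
Codeword c = d · G (mod 2), d = 10001010000:
  c[0] = d·G[:,0] = (10001010000)·(11011010101) mod 2 = 1+0+0+0+1+0+1+0+0+0+0 mod 2 = 1
  c[1] = d·G[:,1] = (10001010000)·(10110110011) mod 2 = 1+0+0+0+0+0+1+0+0+0+0 mod 2 = 0
  c[2] = d·G[:,2] = (10001010000)·(10000000000) mod 2 = 1+0+0+0+0+0+0+0+0+0+0 mod 2 = 1
  c[3] = d·G[:,3] = (10001010000)·(01110001111) mod 2 = 0+0+0+0+0+0+0+0+0+0+0 mod 2 = 0
  c[4] = d·G[:,4] = (10001010000)·(01000000000) mod 2 = 0+0+0+0+0+0+0+0+0+0+0 mod 2 = 0
  c[5] = d·G[:,5] = (10001010000)·(00100000000) mod 2 = 0+0+0+0+0+0+0+0+0+0+0 mod 2 = 0
  c[6] = d·G[:,6] = (10001010000)·(00010000000) mod 2 = 0+0+0+0+0+0+0+0+0+0+0 mod 2 = 0
  c[7] = d·G[:,7] = (10001010000)·(00001111111) mod 2 = 0+0+0+0+1+0+1+0+0+0+0 mod 2 = 0
  c[8] = d·G[:,8] = (10001010000)·(00001000000) mod 2 = 0+0+0+0+1+0+0+0+0+0+0 mod 2 = 1
  c[9] = d·G[:,9] = (10001010000)·(00000100000) mod 2 = 0+0+0+0+0+0+0+0+0+0+0 mod 2 = 0
  c[10] = d·G[:,10] = (10001010000)·(00000010000) mod 2 = 0+0+0+0+0+0+1+0+0+0+0 mod 2 = 1
  c[11] = d·G[:,11] = (10001010000)·(00000001000) mod 2 = 0+0+0+0+0+0+0+0+0+0+0 mod 2 = 0
  c[12] = d·G[:,12] = (10001010000)·(00000000100) mod 2 = 0+0+0+0+0+0+0+0+0+0+0 mod 2 = 0
  c[13] = d·G[:,13] = (10001010000)·(00000000010) mod 2 = 0+0+0+0+0+0+0+0+0+0+0 mod 2 = 0
  c[14] = d·G[:,14] = (10001010000)·(00000000001) mod 2 = 0+0+0+0+0+0+0+0+0+0+0 mod 2 = 0
Codeword = 101000001010000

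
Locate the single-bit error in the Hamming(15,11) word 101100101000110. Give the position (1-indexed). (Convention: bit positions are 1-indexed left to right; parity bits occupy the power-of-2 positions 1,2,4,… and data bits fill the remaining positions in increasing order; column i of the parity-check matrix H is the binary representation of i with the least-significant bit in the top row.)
Syndrome s = H · r^T (mod 2), r = 101100101000110:
  s[0] = (101010101010101)·(101100101000110) mod 2 = 1+0+1+0+0+0+1+0+1+0+0+0+1+0+0 mod 2 = 1
  s[1] = (011001100110011)·(101100101000110) mod 2 = 0+0+1+0+0+0+1+0+0+0+0+0+0+1+0 mod 2 = 1
  s[2] = (000111100001111)·(101100101000110) mod 2 = 0+0+0+1+0+0+1+0+0+0+0+0+1+1+0 mod 2 = 0
  s[3] = (000000011111111)·(101100101000110) mod 2 = 0+0+0+0+0+0+0+0+1+0+0+0+1+1+0 mod 2 = 1
Syndrome = 1101
Column i of H is the binary representation of i, so the syndrome is the binary index of the flipped bit.
Read s = 1101 with s[0] as LSB: 1·2^0 + 1·2^1 + 0·2^2 + 1·2^3 = 11.
Error is at bit position 11.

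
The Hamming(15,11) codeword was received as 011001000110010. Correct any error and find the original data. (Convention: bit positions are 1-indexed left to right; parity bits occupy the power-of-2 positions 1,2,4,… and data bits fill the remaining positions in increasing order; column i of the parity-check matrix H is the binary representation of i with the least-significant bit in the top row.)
Syndrome s = H · r^T (mod 2), r = 011001000110010:
  s[0] = (101010101010101)·(011001000110010) mod 2 = 0+0+1+0+0+0+0+0+0+0+1+0+0+0+0 mod 2 = 0
  s[1] = (011001100110011)·(011001000110010) mod 2 = 0+1+1+0+0+1+0+0+0+1+1+0+0+1+0 mod 2 = 0
  s[2] = (000111100001111)·(011001000110010) mod 2 = 0+0+0+0+0+1+0+0+0+0+0+0+0+1+0 mod 2 = 0
  s[3] = (000000011111111)·(011001000110010) mod 2 = 0+0+0+0+0+0+0+0+0+1+1+0+0+1+0 mod 2 = 1
Syndrome = 0001
Column 8 of H equals this syndrome → error at bit 8 (1-indexed).
Flip bit 8: 011001000110010 → 011001010110010
Extract data bits at positions {3,5,6,7,9,10,11,12,13,14,15}: 10100110010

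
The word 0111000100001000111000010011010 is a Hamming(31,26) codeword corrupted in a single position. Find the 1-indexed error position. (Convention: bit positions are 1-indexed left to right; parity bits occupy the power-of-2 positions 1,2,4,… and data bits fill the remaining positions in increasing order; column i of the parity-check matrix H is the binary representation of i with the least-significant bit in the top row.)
Syndrome s = H · r^T (mod 2), r = 0111000100001000111000010011010:
  s[0] = (1010101010101010101010101010101)·(0111000100001000111000010011010) mod 2 = 0+0+1+0+0+0+0+0+0+0+0+0+1+0+0+0+1+0+1+0+0+0+0+0+0+0+1+0+0+0+0 mod 2 = 1
  s[1] = (0110011001100110011001100110011)·(0111000100001000111000010011010) mod 2 = 0+1+1+0+0+0+0+0+0+0+0+0+0+0+0+0+0+1+1+0+0+0+0+0+0+0+1+0+0+1+0 mod 2 = 0
  s[2] = (0001111000011110000111100001111)·(0111000100001000111000010011010) mod 2 = 0+0+0+1+0+0+0+0+0+0+0+0+1+0+0+0+0+0+0+0+0+0+0+0+0+0+0+1+0+1+0 mod 2 = 0
  s[3] = (0000000111111110000000011111111)·(0111000100001000111000010011010) mod 2 = 0+0+0+0+0+0+0+1+0+0+0+0+1+0+0+0+0+0+0+0+0+0+0+1+0+0+1+1+0+1+0 mod 2 = 0
  s[4] = (0000000000000001111111111111111)·(0111000100001000111000010011010) mod 2 = 0+0+0+0+0+0+0+0+0+0+0+0+0+0+0+0+1+1+1+0+0+0+0+1+0+0+1+1+0+1+0 mod 2 = 1
Syndrome = 10001
Column i of H is the binary representation of i, so the syndrome is the binary index of the flipped bit.
Read s = 10001 with s[0] as LSB: 1·2^0 + 0·2^1 + 0·2^2 + 0·2^3 + 1·2^4 = 17.
Error is at bit position 17.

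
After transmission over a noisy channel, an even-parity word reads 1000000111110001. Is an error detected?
Sum of received bits: 1+0+0+0+0+0+0+1+1+1+1+1+0+0+0+1 = 7; 7 mod 2 = 1. Result is 1 ≠ 0 → error detected.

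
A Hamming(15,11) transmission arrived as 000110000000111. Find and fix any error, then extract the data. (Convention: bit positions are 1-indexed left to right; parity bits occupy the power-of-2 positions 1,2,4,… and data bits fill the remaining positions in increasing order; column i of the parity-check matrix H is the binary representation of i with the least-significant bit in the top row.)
Syndrome s = H · r^T (mod 2), r = 000110000000111:
  s[0] = (101010101010101)·(000110000000111) mod 2 = 0+0+0+0+1+0+0+0+0+0+0+0+1+0+1 mod 2 = 1
  s[1] = (011001100110011)·(000110000000111) mod 2 = 0+0+0+0+0+0+0+0+0+0+0+0+0+1+1 mod 2 = 0
  s[2] = (000111100001111)·(000110000000111) mod 2 = 0+0+0+1+1+0+0+0+0+0+0+0+1+1+1 mod 2 = 1
  s[3] = (000000011111111)·(000110000000111) mod 2 = 0+0+0+0+0+0+0+0+0+0+0+0+1+1+1 mod 2 = 1
Syndrome = 1011
Column 13 of H equals this syndrome → error at bit 13 (1-indexed).
Flip bit 13: 000110000000111 → 000110000000011
Extract data bits at positions {3,5,6,7,9,10,11,12,13,14,15}: 01000000011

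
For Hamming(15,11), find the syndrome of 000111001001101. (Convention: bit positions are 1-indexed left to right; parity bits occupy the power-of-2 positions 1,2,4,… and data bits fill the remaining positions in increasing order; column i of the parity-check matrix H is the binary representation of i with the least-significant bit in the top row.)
Syndrome s = H · r^T (mod 2), r = 000111001001101:
  s[0] = (101010101010101)·(000111001001101) mod 2 = 0+0+0+0+1+0+0+0+1+0+0+0+1+0+1 mod 2 = 0
  s[1] = (011001100110011)·(000111001001101) mod 2 = 0+0+0+0+0+1+0+0+0+0+0+0+0+0+1 mod 2 = 0
  s[2] = (000111100001111)·(000111001001101) mod 2 = 0+0+0+1+1+1+0+0+0+0+0+1+1+0+1 mod 2 = 0
  s[3] = (000000011111111)·(000111001001101) mod 2 = 0+0+0+0+0+0+0+0+1+0+0+1+1+0+1 mod 2 = 0
Syndrome = 0000
s = 0: no error detected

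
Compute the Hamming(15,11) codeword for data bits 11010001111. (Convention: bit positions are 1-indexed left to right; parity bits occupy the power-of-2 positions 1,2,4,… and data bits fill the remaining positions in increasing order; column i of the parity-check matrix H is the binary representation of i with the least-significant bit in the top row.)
Codeword c = d · G (mod 2), d = 11010001111:
  c[0] = d·G[:,0] = (11010001111)·(11011010101) mod 2 = 1+1+0+1+0+0+0+0+1+0+1 mod 2 = 1
  c[1] = d·G[:,1] = (11010001111)·(10110110011) mod 2 = 1+0+0+1+0+0+0+0+0+1+1 mod 2 = 0
  c[2] = d·G[:,2] = (11010001111)·(10000000000) mod 2 = 1+0+0+0+0+0+0+0+0+0+0 mod 2 = 1
  c[3] = d·G[:,3] = (11010001111)·(01110001111) mod 2 = 0+1+0+1+0+0+0+1+1+1+1 mod 2 = 0
  c[4] = d·G[:,4] = (11010001111)·(01000000000) mod 2 = 0+1+0+0+0+0+0+0+0+0+0 mod 2 = 1
  c[5] = d·G[:,5] = (11010001111)·(00100000000) mod 2 = 0+0+0+0+0+0+0+0+0+0+0 mod 2 = 0
  c[6] = d·G[:,6] = (11010001111)·(00010000000) mod 2 = 0+0+0+1+0+0+0+0+0+0+0 mod 2 = 1
  c[7] = d·G[:,7] = (11010001111)·(00001111111) mod 2 = 0+0+0+0+0+0+0+1+1+1+1 mod 2 = 0
  c[8] = d·G[:,8] = (11010001111)·(00001000000) mod 2 = 0+0+0+0+0+0+0+0+0+0+0 mod 2 = 0
  c[9] = d·G[:,9] = (11010001111)·(00000100000) mod 2 = 0+0+0+0+0+0+0+0+0+0+0 mod 2 = 0
  c[10] = d·G[:,10] = (11010001111)·(00000010000) mod 2 = 0+0+0+0+0+0+0+0+0+0+0 mod 2 = 0
  c[11] = d·G[:,11] = (11010001111)·(00000001000) mod 2 = 0+0+0+0+0+0+0+1+0+0+0 mod 2 = 1
  c[12] = d·G[:,12] = (11010001111)·(00000000100) mod 2 = 0+0+0+0+0+0+0+0+1+0+0 mod 2 = 1
  c[13] = d·G[:,13] = (11010001111)·(00000000010) mod 2 = 0+0+0+0+0+0+0+0+0+1+0 mod 2 = 1
  c[14] = d·G[:,14] = (11010001111)·(00000000001) mod 2 = 0+0+0+0+0+0+0+0+0+0+1 mod 2 = 1
Codeword = 101010100001111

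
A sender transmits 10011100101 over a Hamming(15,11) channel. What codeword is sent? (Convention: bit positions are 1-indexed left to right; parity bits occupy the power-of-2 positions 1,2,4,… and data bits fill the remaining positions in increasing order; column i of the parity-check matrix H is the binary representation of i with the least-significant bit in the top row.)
Codeword c = d · G (mod 2), d = 10011100101:
  c[0] = d·G[:,0] = (10011100101)·(11011010101) mod 2 = 1+0+0+1+1+0+0+0+1+0+1 mod 2 = 1
  c[1] = d·G[:,1] = (10011100101)·(10110110011) mod 2 = 1+0+0+1+0+1+0+0+0+0+1 mod 2 = 0
  c[2] = d·G[:,2] = (10011100101)·(10000000000) mod 2 = 1+0+0+0+0+0+0+0+0+0+0 mod 2 = 1
  c[3] = d·G[:,3] = (10011100101)·(01110001111) mod 2 = 0+0+0+1+0+0+0+0+1+0+1 mod 2 = 1
  c[4] = d·G[:,4] = (10011100101)·(01000000000) mod 2 = 0+0+0+0+0+0+0+0+0+0+0 mod 2 = 0
  c[5] = d·G[:,5] = (10011100101)·(00100000000) mod 2 = 0+0+0+0+0+0+0+0+0+0+0 mod 2 = 0
  c[6] = d·G[:,6] = (10011100101)·(00010000000) mod 2 = 0+0+0+1+0+0+0+0+0+0+0 mod 2 = 1
  c[7] = d·G[:,7] = (10011100101)·(00001111111) mod 2 = 0+0+0+0+1+1+0+0+1+0+1 mod 2 = 0
  c[8] = d·G[:,8] = (10011100101)·(00001000000) mod 2 = 0+0+0+0+1+0+0+0+0+0+0 mod 2 = 1
  c[9] = d·G[:,9] = (10011100101)·(00000100000) mod 2 = 0+0+0+0+0+1+0+0+0+0+0 mod 2 = 1
  c[10] = d·G[:,10] = (10011100101)·(00000010000) mod 2 = 0+0+0+0+0+0+0+0+0+0+0 mod 2 = 0
  c[11] = d·G[:,11] = (10011100101)·(00000001000) mod 2 = 0+0+0+0+0+0+0+0+0+0+0 mod 2 = 0
  c[12] = d·G[:,12] = (10011100101)·(00000000100) mod 2 = 0+0+0+0+0+0+0+0+1+0+0 mod 2 = 1
  c[13] = d·G[:,13] = (10011100101)·(00000000010) mod 2 = 0+0+0+0+0+0+0+0+0+0+0 mod 2 = 0
  c[14] = d·G[:,14] = (10011100101)·(00000000001) mod 2 = 0+0+0+0+0+0+0+0+0+0+1 mod 2 = 1
Codeword = 101100101100101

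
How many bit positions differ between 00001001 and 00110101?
XOR = 00111100, count of 1s = 4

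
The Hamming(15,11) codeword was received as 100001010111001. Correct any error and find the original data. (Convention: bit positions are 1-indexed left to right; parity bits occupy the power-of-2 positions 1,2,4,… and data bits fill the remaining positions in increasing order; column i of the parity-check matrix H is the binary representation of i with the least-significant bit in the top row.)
Syndrome s = H · r^T (mod 2), r = 100001010111001:
  s[0] = (101010101010101)·(100001010111001) mod 2 = 1+0+0+0+0+0+0+0+0+0+1+0+0+0+1 mod 2 = 1
  s[1] = (011001100110011)·(100001010111001) mod 2 = 0+0+0+0+0+1+0+0+0+1+1+0+0+0+1 mod 2 = 0
  s[2] = (000111100001111)·(100001010111001) mod 2 = 0+0+0+0+0+1+0+0+0+0+0+1+0+0+1 mod 2 = 1
  s[3] = (000000011111111)·(100001010111001) mod 2 = 0+0+0+0+0+0+0+1+0+1+1+1+0+0+1 mod 2 = 1
Syndrome = 1011
Column 13 of H equals this syndrome → error at bit 13 (1-indexed).
Flip bit 13: 100001010111001 → 100001010111101
Extract data bits at positions {3,5,6,7,9,10,11,12,13,14,15}: 00100111101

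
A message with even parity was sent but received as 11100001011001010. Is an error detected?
Sum of received bits: 1+1+1+0+0+0+0+1+0+1+1+0+0+1+0+1+0 = 8; 8 mod 2 = 0. Result is 0 → no error detected.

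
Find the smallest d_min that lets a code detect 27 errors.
Detecting e errors requires d_min ≥ e + 1 = 27 + 1 = 28.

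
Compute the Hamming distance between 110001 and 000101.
XOR = 110100, count of 1s = 3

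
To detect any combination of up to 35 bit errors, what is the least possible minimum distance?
Detecting e errors requires d_min ≥ e + 1 = 35 + 1 = 36.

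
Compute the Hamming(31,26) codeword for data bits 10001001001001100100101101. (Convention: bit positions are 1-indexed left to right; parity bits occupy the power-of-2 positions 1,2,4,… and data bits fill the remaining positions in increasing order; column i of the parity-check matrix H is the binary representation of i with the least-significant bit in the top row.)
Codeword c = d · G (mod 2), d = 10001001001001100100101101:
  c[0] = d·G[:,0] = (10001001001001100100101101)·(11011010101101010101010101) mod 2 = 1+0+0+0+1+0+0+0+0+0+1+0+0+1+0+0+0+1+0+0+0+0+0+1+0+1 mod 2 = 1
  c[1] = d·G[:,1] = (10001001001001100100101101)·(10110110011011001100110011) mod 2 = 1+0+0+0+0+0+0+0+0+0+1+0+0+1+0+0+0+1+0+0+1+0+0+0+0+1 mod 2 = 0
  c[2] = d·G[:,2] = (10001001001001100100101101)·(10000000000000000000000000) mod 2 = 1+0+0+0+0+0+0+0+0+0+0+0+0+0+0+0+0+0+0+0+0+0+0+0+0+0 mod 2 = 1
  c[3] = d·G[:,3] = (10001001001001100100101101)·(01110001111000111100001111) mod 2 = 0+0+0+0+0+0+0+1+0+0+1+0+0+0+1+0+0+1+0+0+0+0+1+1+0+1 mod 2 = 1
  c[4] = d·G[:,4] = (10001001001001100100101101)·(01000000000000000000000000) mod 2 = 0+0+0+0+0+0+0+0+0+0+0+0+0+0+0+0+0+0+0+0+0+0+0+0+0+0 mod 2 = 0
  c[5] = d·G[:,5] = (10001001001001100100101101)·(00100000000000000000000000) mod 2 = 0+0+0+0+0+0+0+0+0+0+0+0+0+0+0+0+0+0+0+0+0+0+0+0+0+0 mod 2 = 0
  c[6] = d·G[:,6] = (10001001001001100100101101)·(00010000000000000000000000) mod 2 = 0+0+0+0+0+0+0+0+0+0+0+0+0+0+0+0+0+0+0+0+0+0+0+0+0+0 mod 2 = 0
  c[7] = d·G[:,7] = (10001001001001100100101101)·(00001111111000000011111111) mod 2 = 0+0+0+0+1+0+0+1+0+0+1+0+0+0+0+0+0+0+0+0+1+0+1+1+0+1 mod 2 = 1
  c[8] = d·G[:,8] = (10001001001001100100101101)·(00001000000000000000000000) mod 2 = 0+0+0+0+1+0+0+0+0+0+0+0+0+0+0+0+0+0+0+0+0+0+0+0+0+0 mod 2 = 1
  c[9] = d·G[:,9] = (10001001001001100100101101)·(00000100000000000000000000) mod 2 = 0+0+0+0+0+0+0+0+0+0+0+0+0+0+0+0+0+0+0+0+0+0+0+0+0+0 mod 2 = 0
  c[10] = d·G[:,10] = (10001001001001100100101101)·(00000010000000000000000000) mod 2 = 0+0+0+0+0+0+0+0+0+0+0+0+0+0+0+0+0+0+0+0+0+0+0+0+0+0 mod 2 = 0
  c[11] = d·G[:,11] = (10001001001001100100101101)·(00000001000000000000000000) mod 2 = 0+0+0+0+0+0+0+1+0+0+0+0+0+0+0+0+0+0+0+0+0+0+0+0+0+0 mod 2 = 1
  c[12] = d·G[:,12] = (10001001001001100100101101)·(00000000100000000000000000) mod 2 = 0+0+0+0+0+0+0+0+0+0+0+0+0+0+0+0+0+0+0+0+0+0+0+0+0+0 mod 2 = 0
  c[13] = d·G[:,13] = (10001001001001100100101101)·(00000000010000000000000000) mod 2 = 0+0+0+0+0+0+0+0+0+0+0+0+0+0+0+0+0+0+0+0+0+0+0+0+0+0 mod 2 = 0
  c[14] = d·G[:,14] = (10001001001001100100101101)·(00000000001000000000000000) mod 2 = 0+0+0+0+0+0+0+0+0+0+1+0+0+0+0+0+0+0+0+0+0+0+0+0+0+0 mod 2 = 1
  c[15] = d·G[:,15] = (10001001001001100100101101)·(00000000000111111111111111) mod 2 = 0+0+0+0+0+0+0+0+0+0+0+0+0+1+1+0+0+1+0+0+1+0+1+1+0+1 mod 2 = 1
  c[16] = d·G[:,16] = (10001001001001100100101101)·(00000000000100000000000000) mod 2 = 0+0+0+0+0+0+0+0+0+0+0+0+0+0+0+0+0+0+0+0+0+0+0+0+0+0 mod 2 = 0
  c[17] = d·G[:,17] = (10001001001001100100101101)·(00000000000010000000000000) mod 2 = 0+0+0+0+0+0+0+0+0+0+0+0+0+0+0+0+0+0+0+0+0+0+0+0+0+0 mod 2 = 0
  c[18] = d·G[:,18] = (10001001001001100100101101)·(00000000000001000000000000) mod 2 = 0+0+0+0+0+0+0+0+0+0+0+0+0+1+0+0+0+0+0+0+0+0+0+0+0+0 mod 2 = 1
  c[19] = d·G[:,19] = (10001001001001100100101101)·(00000000000000100000000000) mod 2 = 0+0+0+0+0+0+0+0+0+0+0+0+0+0+1+0+0+0+0+0+0+0+0+0+0+0 mod 2 = 1
  c[20] = d·G[:,20] = (10001001001001100100101101)·(00000000000000010000000000) mod 2 = 0+0+0+0+0+0+0+0+0+0+0+0+0+0+0+0+0+0+0+0+0+0+0+0+0+0 mod 2 = 0
  c[21] = d·G[:,21] = (10001001001001100100101101)·(00000000000000001000000000) mod 2 = 0+0+0+0+0+0+0+0+0+0+0+0+0+0+0+0+0+0+0+0+0+0+0+0+0+0 mod 2 = 0
  c[22] = d·G[:,22] = (10001001001001100100101101)·(00000000000000000100000000) mod 2 = 0+0+0+0+0+0+0+0+0+0+0+0+0+0+0+0+0+1+0+0+0+0+0+0+0+0 mod 2 = 1
  c[23] = d·G[:,23] = (10001001001001100100101101)·(00000000000000000010000000) mod 2 = 0+0+0+0+0+0+0+0+0+0+0+0+0+0+0+0+0+0+0+0+0+0+0+0+0+0 mod 2 = 0
  c[24] = d·G[:,24] = (10001001001001100100101101)·(00000000000000000001000000) mod 2 = 0+0+0+0+0+0+0+0+0+0+0+0+0+0+0+0+0+0+0+0+0+0+0+0+0+0 mod 2 = 0
  c[25] = d·G[:,25] = (10001001001001100100101101)·(00000000000000000000100000) mod 2 = 0+0+0+0+0+0+0+0+0+0+0+0+0+0+0+0+0+0+0+0+1+0+0+0+0+0 mod 2 = 1
  c[26] = d·G[:,26] = (10001001001001100100101101)·(00000000000000000000010000) mod 2 = 0+0+0+0+0+0+0+0+0+0+0+0+0+0+0+0+0+0+0+0+0+0+0+0+0+0 mod 2 = 0
  c[27] = d·G[:,27] = (10001001001001100100101101)·(00000000000000000000001000) mod 2 = 0+0+0+0+0+0+0+0+0+0+0+0+0+0+0+0+0+0+0+0+0+0+1+0+0+0 mod 2 = 1
  c[28] = d·G[:,28] = (10001001001001100100101101)·(00000000000000000000000100) mod 2 = 0+0+0+0+0+0+0+0+0+0+0+0+0+0+0+0+0+0+0+0+0+0+0+1+0+0 mod 2 = 1
  c[29] = d·G[:,29] = (10001001001001100100101101)·(00000000000000000000000010) mod 2 = 0+0+0+0+0+0+0+0+0+0+0+0+0+0+0+0+0+0+0+0+0+0+0+0+0+0 mod 2 = 0
  c[30] = d·G[:,30] = (10001001001001100100101101)·(00000000000000000000000001) mod 2 = 0+0+0+0+0+0+0+0+0+0+0+0+0+0+0+0+0+0+0+0+0+0+0+0+0+1 mod 2 = 1
Codeword = 1011000110010011001100100101101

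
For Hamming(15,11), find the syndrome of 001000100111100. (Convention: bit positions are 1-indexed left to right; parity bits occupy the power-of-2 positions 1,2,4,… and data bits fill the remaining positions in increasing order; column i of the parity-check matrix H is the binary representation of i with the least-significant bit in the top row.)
Syndrome s = H · r^T (mod 2), r = 001000100111100:
  s[0] = (101010101010101)·(001000100111100) mod 2 = 0+0+1+0+0+0+1+0+0+0+1+0+1+0+0 mod 2 = 0
  s[1] = (011001100110011)·(001000100111100) mod 2 = 0+0+1+0+0+0+1+0+0+1+1+0+0+0+0 mod 2 = 0
  s[2] = (000111100001111)·(001000100111100) mod 2 = 0+0+0+0+0+0+1+0+0+0+0+1+1+0+0 mod 2 = 1
  s[3] = (000000011111111)·(001000100111100) mod 2 = 0+0+0+0+0+0+0+0+0+1+1+1+1+0+0 mod 2 = 0
Syndrome = 0010
Non-zero syndrome: error at position 4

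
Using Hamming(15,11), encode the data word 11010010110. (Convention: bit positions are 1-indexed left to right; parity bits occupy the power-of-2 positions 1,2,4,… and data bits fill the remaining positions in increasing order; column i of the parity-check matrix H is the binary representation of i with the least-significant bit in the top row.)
Codeword c = d · G (mod 2), d = 11010010110:
  c[0] = d·G[:,0] = (11010010110)·(11011010101) mod 2 = 1+1+0+1+0+0+1+0+1+0+0 mod 2 = 1
  c[1] = d·G[:,1] = (11010010110)·(10110110011) mod 2 = 1+0+0+1+0+0+1+0+0+1+0 mod 2 = 0
  c[2] = d·G[:,2] = (11010010110)·(10000000000) mod 2 = 1+0+0+0+0+0+0+0+0+0+0 mod 2 = 1
  c[3] = d·G[:,3] = (11010010110)·(01110001111) mod 2 = 0+1+0+1+0+0+0+0+1+1+0 mod 2 = 0
  c[4] = d·G[:,4] = (11010010110)·(01000000000) mod 2 = 0+1+0+0+0+0+0+0+0+0+0 mod 2 = 1
  c[5] = d·G[:,5] = (11010010110)·(00100000000) mod 2 = 0+0+0+0+0+0+0+0+0+0+0 mod 2 = 0
  c[6] = d·G[:,6] = (11010010110)·(00010000000) mod 2 = 0+0+0+1+0+0+0+0+0+0+0 mod 2 = 1
  c[7] = d·G[:,7] = (11010010110)·(00001111111) mod 2 = 0+0+0+0+0+0+1+0+1+1+0 mod 2 = 1
  c[8] = d·G[:,8] = (11010010110)·(00001000000) mod 2 = 0+0+0+0+0+0+0+0+0+0+0 mod 2 = 0
  c[9] = d·G[:,9] = (11010010110)·(00000100000) mod 2 = 0+0+0+0+0+0+0+0+0+0+0 mod 2 = 0
  c[10] = d·G[:,10] = (11010010110)·(00000010000) mod 2 = 0+0+0+0+0+0+1+0+0+0+0 mod 2 = 1
  c[11] = d·G[:,11] = (11010010110)·(00000001000) mod 2 = 0+0+0+0+0+0+0+0+0+0+0 mod 2 = 0
  c[12] = d·G[:,12] = (11010010110)·(00000000100) mod 2 = 0+0+0+0+0+0+0+0+1+0+0 mod 2 = 1
  c[13] = d·G[:,13] = (11010010110)·(00000000010) mod 2 = 0+0+0+0+0+0+0+0+0+1+0 mod 2 = 1
  c[14] = d·G[:,14] = (11010010110)·(00000000001) mod 2 = 0+0+0+0+0+0+0+0+0+0+0 mod 2 = 0
Codeword = 101010110010110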